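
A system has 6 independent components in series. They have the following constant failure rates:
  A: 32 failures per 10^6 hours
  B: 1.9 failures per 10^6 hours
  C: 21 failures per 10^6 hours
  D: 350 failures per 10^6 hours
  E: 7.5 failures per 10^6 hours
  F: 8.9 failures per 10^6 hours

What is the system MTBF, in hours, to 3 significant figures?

Series of exponential components: λ_sys = Σ λ_i
λ_sys = 0.000032 + 0.0000019 + 0.000021 + 0.00035 + 0.0000075 + 0.0000089 = 4.2130e-04 /h
MTBF = 1 / λ_sys = 2370 h

2370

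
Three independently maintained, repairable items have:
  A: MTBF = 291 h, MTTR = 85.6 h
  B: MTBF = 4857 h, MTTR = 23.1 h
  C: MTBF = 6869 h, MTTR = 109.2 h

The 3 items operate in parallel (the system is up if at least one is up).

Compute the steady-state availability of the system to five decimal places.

A(A) = MTBF/(MTBF+MTTR) = 291/(291+85.6) = 0.772703
A(B) = MTBF/(MTBF+MTTR) = 4857/(4857+23.1) = 0.995266
A(C) = MTBF/(MTBF+MTTR) = 6869/(6869+109.2) = 0.984351
Parallel availability: 1 − (1 − 0.772703)(1 − 0.995266)(1 − 0.984351) = 0.99998

0.99998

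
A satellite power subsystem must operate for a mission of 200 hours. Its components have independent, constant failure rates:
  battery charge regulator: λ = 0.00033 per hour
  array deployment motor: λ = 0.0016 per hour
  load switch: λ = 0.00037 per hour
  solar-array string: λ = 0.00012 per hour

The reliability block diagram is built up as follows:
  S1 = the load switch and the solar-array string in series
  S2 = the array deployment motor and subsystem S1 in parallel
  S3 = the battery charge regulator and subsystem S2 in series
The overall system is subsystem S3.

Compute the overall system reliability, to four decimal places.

0.9122

R(battery charge regulator) = exp(−0.00033 × 200) = 0.936131
R(array deployment motor) = exp(−0.0016 × 200) = 0.726149
R(load switch) = exp(−0.00037 × 200) = 0.928672
R(solar-array string) = exp(−0.00012 × 200) = 0.976286
Series (load switch and solar-array string): 0.928672 × 0.976286 = 0.906649
Parallel (array deployment motor and [0.906649]): 1 − (1 − 0.726149)(1 − 0.906649) = 0.974436
Series (battery charge regulator and [0.974436]): 0.936131 × 0.974436 = 0.9122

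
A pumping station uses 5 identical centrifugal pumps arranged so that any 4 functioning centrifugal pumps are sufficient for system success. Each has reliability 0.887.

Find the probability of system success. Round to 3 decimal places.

R = Σ_{i=4}^{5} C(5,i) p^i (1−p)^{5−i} with p = 0.887
C(5,4)·0.887^4·0.113^1 = 0.34974
C(5,5)·0.887^5·0.113^0 = 0.54906
Sum = 0.899

0.899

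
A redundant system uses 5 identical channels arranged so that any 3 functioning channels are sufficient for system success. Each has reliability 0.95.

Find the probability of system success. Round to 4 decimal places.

0.9988

R = Σ_{i=3}^{5} C(5,i) p^i (1−p)^{5−i} with p = 0.95
C(5,3)·0.95^3·0.05^2 = 0.021434
C(5,4)·0.95^4·0.05^1 = 0.203627
C(5,5)·0.95^5·0.05^0 = 0.773781
Sum = 0.9988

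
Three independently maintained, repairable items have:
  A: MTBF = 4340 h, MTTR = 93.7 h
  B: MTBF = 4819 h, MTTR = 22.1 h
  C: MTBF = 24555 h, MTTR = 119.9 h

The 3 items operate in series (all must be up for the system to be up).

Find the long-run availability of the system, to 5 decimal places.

A(A) = MTBF/(MTBF+MTTR) = 4340/(4340+93.7) = 0.978866
A(B) = MTBF/(MTBF+MTTR) = 4819/(4819+22.1) = 0.995435
A(C) = MTBF/(MTBF+MTTR) = 24555/(24555+119.9) = 0.995141
Series availability: 0.978866 × 0.995435 × 0.995141 = 0.96966

0.96966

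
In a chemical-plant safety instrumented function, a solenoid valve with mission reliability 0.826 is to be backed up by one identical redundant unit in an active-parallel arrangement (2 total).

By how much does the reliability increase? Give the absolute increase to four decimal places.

0.1437

R_before = 0.826
R_after = 1 − (1 − 0.826)^2 = 0.9697
ΔR = 0.9697 − 0.826 = 0.1437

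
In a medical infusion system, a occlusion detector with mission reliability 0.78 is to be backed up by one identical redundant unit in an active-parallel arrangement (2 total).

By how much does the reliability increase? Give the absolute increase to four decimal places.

0.1716

R_before = 0.78
R_after = 1 − (1 − 0.78)^2 = 0.9516
ΔR = 0.9516 − 0.78 = 0.1716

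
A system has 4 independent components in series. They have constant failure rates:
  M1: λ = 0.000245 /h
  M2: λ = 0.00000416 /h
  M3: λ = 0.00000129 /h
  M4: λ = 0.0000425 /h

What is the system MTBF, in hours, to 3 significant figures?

3410

Series of exponential components: λ_sys = Σ λ_i
λ_sys = 0.000245 + 0.00000416 + 0.00000129 + 0.0000425 = 2.9295e-04 /h
MTBF = 1 / λ_sys = 3410 h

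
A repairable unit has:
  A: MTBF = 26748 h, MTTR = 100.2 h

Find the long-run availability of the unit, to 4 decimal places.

0.9963

A(A) = MTBF/(MTBF+MTTR) = 26748/(26748+100.2) = 0.9963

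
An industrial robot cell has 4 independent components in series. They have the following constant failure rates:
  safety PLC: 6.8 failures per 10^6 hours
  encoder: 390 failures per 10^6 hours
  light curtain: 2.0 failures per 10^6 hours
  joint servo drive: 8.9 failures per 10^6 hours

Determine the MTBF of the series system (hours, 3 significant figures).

2450

Series of exponential components: λ_sys = Σ λ_i
λ_sys = 0.0000068 + 0.00039 + 0.0000020 + 0.0000089 = 4.0770e-04 /h
MTBF = 1 / λ_sys = 2450 h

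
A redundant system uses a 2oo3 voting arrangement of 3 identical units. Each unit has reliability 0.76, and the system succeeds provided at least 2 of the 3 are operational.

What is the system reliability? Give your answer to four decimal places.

0.8548

R = Σ_{i=2}^{3} C(3,i) p^i (1−p)^{3−i} with p = 0.76
C(3,2)·0.76^2·0.24^1 = 0.415872
C(3,3)·0.76^3·0.24^0 = 0.438976
Sum = 0.8548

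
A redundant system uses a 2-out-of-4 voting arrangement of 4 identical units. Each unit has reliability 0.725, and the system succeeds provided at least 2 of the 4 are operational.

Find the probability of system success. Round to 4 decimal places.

R = Σ_{i=2}^{4} C(4,i) p^i (1−p)^{4−i} with p = 0.725
C(4,2)·0.725^2·0.275^2 = 0.238502
C(4,3)·0.725^3·0.275^1 = 0.419186
C(4,4)·0.725^4·0.275^0 = 0.276282
Sum = 0.9340

0.9340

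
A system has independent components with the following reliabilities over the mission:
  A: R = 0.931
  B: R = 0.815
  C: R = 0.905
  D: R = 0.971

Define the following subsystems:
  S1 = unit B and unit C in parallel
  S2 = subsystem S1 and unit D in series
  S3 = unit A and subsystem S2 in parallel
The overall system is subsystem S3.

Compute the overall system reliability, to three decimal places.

Parallel (B and C): 1 − (1 − 0.81500)(1 − 0.90500) = 0.98243
Series ([0.98243] and D): 0.98243 × 0.97100 = 0.95394
Parallel (A and [0.95394]): 1 − (1 − 0.93100)(1 − 0.95394) = 0.997

0.997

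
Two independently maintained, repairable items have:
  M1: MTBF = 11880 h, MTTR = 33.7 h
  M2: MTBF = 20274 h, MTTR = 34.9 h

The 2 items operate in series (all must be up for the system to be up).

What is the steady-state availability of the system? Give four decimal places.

A(M1) = MTBF/(MTBF+MTTR) = 11880/(11880+33.7) = 0.997171
A(M2) = MTBF/(MTBF+MTTR) = 20274/(20274+34.9) = 0.998282
Series availability: 0.997171 × 0.998282 = 0.9955

0.9955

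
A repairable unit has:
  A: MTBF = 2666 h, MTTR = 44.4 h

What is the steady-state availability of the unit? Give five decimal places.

A(A) = MTBF/(MTBF+MTTR) = 2666/(2666+44.4) = 0.98362

0.98362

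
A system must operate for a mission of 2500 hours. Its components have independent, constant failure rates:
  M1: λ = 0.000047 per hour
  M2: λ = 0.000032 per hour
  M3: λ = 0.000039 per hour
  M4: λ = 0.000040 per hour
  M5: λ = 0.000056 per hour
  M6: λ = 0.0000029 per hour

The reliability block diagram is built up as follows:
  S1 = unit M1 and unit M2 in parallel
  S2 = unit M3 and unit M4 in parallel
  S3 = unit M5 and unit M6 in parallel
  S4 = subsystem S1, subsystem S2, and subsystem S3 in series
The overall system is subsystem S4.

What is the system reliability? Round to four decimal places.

R(M1) = exp(−0.000047 × 2500) = 0.889141
R(M2) = exp(−0.000032 × 2500) = 0.923116
R(M3) = exp(−0.000039 × 2500) = 0.907102
R(M4) = exp(−0.000040 × 2500) = 0.904837
R(M5) = exp(−0.000056 × 2500) = 0.869358
R(M6) = exp(−0.0000029 × 2500) = 0.992776
Parallel (M1 and M2): 1 − (1 − 0.889141)(1 − 0.923116) = 0.991477
Parallel (M3 and M4): 1 − (1 − 0.907102)(1 − 0.904837) = 0.991160
Parallel (M5 and M6): 1 − (1 − 0.869358)(1 − 0.992776) = 0.999056
Series ([0.991477], [0.991160], and [0.999056]): 0.991477 × 0.991160 × 0.999056 = 0.9818

0.9818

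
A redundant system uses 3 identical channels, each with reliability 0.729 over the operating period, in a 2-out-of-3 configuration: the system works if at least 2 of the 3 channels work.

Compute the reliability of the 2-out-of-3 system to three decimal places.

0.819

R = Σ_{i=2}^{3} C(3,i) p^i (1−p)^{3−i} with p = 0.729
C(3,2)·0.729^2·0.271^1 = 0.43206
C(3,3)·0.729^3·0.271^0 = 0.38742
Sum = 0.819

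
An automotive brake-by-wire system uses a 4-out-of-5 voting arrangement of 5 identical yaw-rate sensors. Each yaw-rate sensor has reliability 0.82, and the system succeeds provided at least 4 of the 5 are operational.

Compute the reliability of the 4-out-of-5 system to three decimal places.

0.778

R = Σ_{i=4}^{5} C(5,i) p^i (1−p)^{5−i} with p = 0.82
C(5,4)·0.82^4·0.18^1 = 0.40691
C(5,5)·0.82^5·0.18^0 = 0.37074
Sum = 0.778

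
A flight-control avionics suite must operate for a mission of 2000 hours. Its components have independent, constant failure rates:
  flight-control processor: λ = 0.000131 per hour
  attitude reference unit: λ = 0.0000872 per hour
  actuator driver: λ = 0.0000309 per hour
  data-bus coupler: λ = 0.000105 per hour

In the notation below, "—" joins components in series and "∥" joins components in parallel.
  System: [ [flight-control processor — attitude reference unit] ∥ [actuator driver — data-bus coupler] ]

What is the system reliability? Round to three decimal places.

0.916

R(flight-control processor) = exp(−0.000131 × 2000) = 0.76951
R(attitude reference unit) = exp(−0.0000872 × 2000) = 0.83996
R(actuator driver) = exp(−0.0000309 × 2000) = 0.94007
R(data-bus coupler) = exp(−0.000105 × 2000) = 0.81058
Series (flight-control processor and attitude reference unit): 0.76951 × 0.83996 = 0.64636
Series (actuator driver and data-bus coupler): 0.94007 × 0.81058 = 0.76200
Parallel ([0.64636] and [0.76200]): 1 − (1 − 0.64636)(1 − 0.76200) = 0.916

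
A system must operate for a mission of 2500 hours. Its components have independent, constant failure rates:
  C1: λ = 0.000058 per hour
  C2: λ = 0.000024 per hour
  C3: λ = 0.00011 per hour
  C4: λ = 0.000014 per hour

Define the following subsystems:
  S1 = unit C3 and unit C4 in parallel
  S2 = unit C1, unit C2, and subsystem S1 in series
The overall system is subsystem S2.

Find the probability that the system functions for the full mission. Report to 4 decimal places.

R(C1) = exp(−0.000058 × 2500) = 0.865022
R(C2) = exp(−0.000024 × 2500) = 0.941765
R(C3) = exp(−0.00011 × 2500) = 0.759572
R(C4) = exp(−0.000014 × 2500) = 0.965605
Parallel (C3 and C4): 1 − (1 − 0.759572)(1 − 0.965605) = 0.991730
Series (C1, C2, and [0.991730]): 0.865022 × 0.941765 × 0.991730 = 0.8079

0.8079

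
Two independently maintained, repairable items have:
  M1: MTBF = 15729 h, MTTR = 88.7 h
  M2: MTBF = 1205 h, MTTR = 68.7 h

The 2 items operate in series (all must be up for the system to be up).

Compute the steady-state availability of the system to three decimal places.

0.941

A(M1) = MTBF/(MTBF+MTTR) = 15729/(15729+88.7) = 0.994392
A(M2) = MTBF/(MTBF+MTTR) = 1205/(1205+68.7) = 0.946063
Series availability: 0.994392 × 0.946063 = 0.941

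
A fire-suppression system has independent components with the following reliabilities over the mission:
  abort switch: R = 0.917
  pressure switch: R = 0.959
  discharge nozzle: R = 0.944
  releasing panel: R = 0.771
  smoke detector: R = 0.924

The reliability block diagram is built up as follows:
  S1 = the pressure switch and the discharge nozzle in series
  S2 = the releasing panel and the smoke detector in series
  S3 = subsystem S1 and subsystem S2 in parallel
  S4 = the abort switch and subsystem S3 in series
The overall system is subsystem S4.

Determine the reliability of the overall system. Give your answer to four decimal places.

Series (pressure switch and discharge nozzle): 0.959000 × 0.944000 = 0.905296
Series (releasing panel and smoke detector): 0.771000 × 0.924000 = 0.712404
Parallel ([0.905296] and [0.712404]): 1 − (1 − 0.905296)(1 − 0.712404) = 0.972764
Series (abort switch and [0.972764]): 0.917000 × 0.972764 = 0.8920

0.8920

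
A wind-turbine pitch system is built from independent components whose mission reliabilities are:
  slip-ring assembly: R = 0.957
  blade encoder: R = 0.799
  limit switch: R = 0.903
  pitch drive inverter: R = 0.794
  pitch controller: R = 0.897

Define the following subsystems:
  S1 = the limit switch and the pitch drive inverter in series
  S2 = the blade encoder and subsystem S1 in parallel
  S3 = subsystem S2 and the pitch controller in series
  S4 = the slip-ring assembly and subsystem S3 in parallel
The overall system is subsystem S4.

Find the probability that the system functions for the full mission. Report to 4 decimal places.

Series (limit switch and pitch drive inverter): 0.903000 × 0.794000 = 0.716982
Parallel (blade encoder and [0.716982]): 1 − (1 − 0.799000)(1 − 0.716982) = 0.943113
Series ([0.943113] and pitch controller): 0.943113 × 0.897000 = 0.845972
Parallel (slip-ring assembly and [0.845972]): 1 − (1 − 0.957000)(1 − 0.845972) = 0.9934

0.9934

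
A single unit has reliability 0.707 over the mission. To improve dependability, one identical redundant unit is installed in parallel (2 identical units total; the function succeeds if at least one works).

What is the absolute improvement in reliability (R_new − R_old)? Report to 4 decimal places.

R_before = 0.707
R_after = 1 − (1 − 0.707)^2 = 0.9142
ΔR = 0.9142 − 0.707 = 0.2072

0.2072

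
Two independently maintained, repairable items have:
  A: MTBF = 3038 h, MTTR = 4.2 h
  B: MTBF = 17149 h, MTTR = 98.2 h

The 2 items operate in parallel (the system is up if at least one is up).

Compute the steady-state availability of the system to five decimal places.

0.99999

A(A) = MTBF/(MTBF+MTTR) = 3038/(3038+4.2) = 0.998619
A(B) = MTBF/(MTBF+MTTR) = 17149/(17149+98.2) = 0.994306
Parallel availability: 1 − (1 − 0.998619)(1 − 0.994306) = 0.99999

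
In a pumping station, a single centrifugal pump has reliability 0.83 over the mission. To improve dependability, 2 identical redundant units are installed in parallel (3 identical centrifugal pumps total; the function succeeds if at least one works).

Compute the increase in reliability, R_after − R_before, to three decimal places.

0.165

R_before = 0.83
R_after = 1 − (1 − 0.83)^3 = 0.995
ΔR = 0.995 − 0.83 = 0.165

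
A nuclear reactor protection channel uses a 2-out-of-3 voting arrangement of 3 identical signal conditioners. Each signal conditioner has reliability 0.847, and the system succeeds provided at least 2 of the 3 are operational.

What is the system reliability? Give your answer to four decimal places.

0.9369

R = Σ_{i=2}^{3} C(3,i) p^i (1−p)^{3−i} with p = 0.847
C(3,2)·0.847^2·0.153^1 = 0.329291
C(3,3)·0.847^3·0.153^0 = 0.607645
Sum = 0.9369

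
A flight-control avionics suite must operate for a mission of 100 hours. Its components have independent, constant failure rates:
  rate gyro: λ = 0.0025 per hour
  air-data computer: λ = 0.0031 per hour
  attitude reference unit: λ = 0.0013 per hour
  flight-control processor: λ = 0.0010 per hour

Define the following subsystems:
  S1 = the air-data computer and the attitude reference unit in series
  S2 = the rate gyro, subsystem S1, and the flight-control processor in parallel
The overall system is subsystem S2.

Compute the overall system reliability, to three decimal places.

R(rate gyro) = exp(−0.0025 × 100) = 0.77880
R(air-data computer) = exp(−0.0031 × 100) = 0.73345
R(attitude reference unit) = exp(−0.0013 × 100) = 0.87810
R(flight-control processor) = exp(−0.0010 × 100) = 0.90484
Series (air-data computer and attitude reference unit): 0.73345 × 0.87810 = 0.64404
Parallel (rate gyro, [0.64404], and flight-control processor): 1 − (1 − 0.77880)(1 − 0.64404)(1 − 0.90484) = 0.993

0.993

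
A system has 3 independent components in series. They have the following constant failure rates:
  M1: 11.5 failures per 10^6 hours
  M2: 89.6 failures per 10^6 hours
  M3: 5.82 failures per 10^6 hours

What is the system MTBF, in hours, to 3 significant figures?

Series of exponential components: λ_sys = Σ λ_i
λ_sys = 0.0000115 + 0.0000896 + 0.00000582 = 1.0692e-04 /h
MTBF = 1 / λ_sys = 9350 h

9350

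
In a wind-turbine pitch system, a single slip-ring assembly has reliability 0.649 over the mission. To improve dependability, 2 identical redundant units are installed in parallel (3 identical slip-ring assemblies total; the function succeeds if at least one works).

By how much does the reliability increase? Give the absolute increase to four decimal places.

0.3078

R_before = 0.649
R_after = 1 − (1 − 0.649)^3 = 0.9568
ΔR = 0.9568 − 0.649 = 0.3078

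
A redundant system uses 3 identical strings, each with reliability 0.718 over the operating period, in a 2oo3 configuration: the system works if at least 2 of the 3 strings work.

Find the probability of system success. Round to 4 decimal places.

0.8063

R = Σ_{i=2}^{3} C(3,i) p^i (1−p)^{3−i} with p = 0.718
C(3,2)·0.718^2·0.282^1 = 0.436133
C(3,3)·0.718^3·0.282^0 = 0.370146
Sum = 0.8063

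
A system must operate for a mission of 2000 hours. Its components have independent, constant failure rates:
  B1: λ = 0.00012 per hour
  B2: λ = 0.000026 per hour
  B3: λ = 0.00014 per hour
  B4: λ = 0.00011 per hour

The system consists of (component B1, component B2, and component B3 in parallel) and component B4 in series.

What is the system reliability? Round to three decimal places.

R(B1) = exp(−0.00012 × 2000) = 0.78663
R(B2) = exp(−0.000026 × 2000) = 0.94933
R(B3) = exp(−0.00014 × 2000) = 0.75578
R(B4) = exp(−0.00011 × 2000) = 0.80252
Parallel (B1, B2, and B3): 1 − (1 − 0.78663)(1 − 0.94933)(1 − 0.75578) = 0.99736
Series ([0.99736] and B4): 0.99736 × 0.80252 = 0.800

0.800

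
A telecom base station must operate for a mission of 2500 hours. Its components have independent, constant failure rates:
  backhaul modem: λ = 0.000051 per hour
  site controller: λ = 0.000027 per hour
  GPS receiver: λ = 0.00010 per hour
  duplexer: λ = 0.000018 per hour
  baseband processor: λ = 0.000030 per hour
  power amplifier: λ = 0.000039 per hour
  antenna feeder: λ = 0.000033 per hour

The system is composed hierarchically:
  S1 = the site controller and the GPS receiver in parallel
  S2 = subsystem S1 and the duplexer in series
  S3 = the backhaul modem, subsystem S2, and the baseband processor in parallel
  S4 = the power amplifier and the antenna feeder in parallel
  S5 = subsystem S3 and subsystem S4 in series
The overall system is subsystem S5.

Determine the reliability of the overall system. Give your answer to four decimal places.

R(backhaul modem) = exp(−0.000051 × 2500) = 0.880293
R(site controller) = exp(−0.000027 × 2500) = 0.934728
R(GPS receiver) = exp(−0.00010 × 2500) = 0.778801
R(duplexer) = exp(−0.000018 × 2500) = 0.955997
R(baseband processor) = exp(−0.000030 × 2500) = 0.927743
R(power amplifier) = exp(−0.000039 × 2500) = 0.907102
R(antenna feeder) = exp(−0.000033 × 2500) = 0.920811
Parallel (site controller and GPS receiver): 1 − (1 − 0.934728)(1 − 0.778801) = 0.985562
Series ([0.985562] and duplexer): 0.985562 × 0.955997 = 0.942194
Parallel (backhaul modem, [0.942194], and baseband processor): 1 − (1 − 0.880293)(1 − 0.942194)(1 − 0.927743) = 0.999500
Parallel (power amplifier and antenna feeder): 1 − (1 − 0.907102)(1 − 0.920811) = 0.992644
Series ([0.999500] and [0.992644]): 0.999500 × 0.992644 = 0.9921

0.9921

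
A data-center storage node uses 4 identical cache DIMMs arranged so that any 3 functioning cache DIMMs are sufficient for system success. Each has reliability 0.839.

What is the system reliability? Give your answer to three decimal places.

R = Σ_{i=3}^{4} C(4,i) p^i (1−p)^{4−i} with p = 0.839
C(4,3)·0.839^3·0.161^1 = 0.38034
C(4,4)·0.839^4·0.161^0 = 0.49550
Sum = 0.876

0.876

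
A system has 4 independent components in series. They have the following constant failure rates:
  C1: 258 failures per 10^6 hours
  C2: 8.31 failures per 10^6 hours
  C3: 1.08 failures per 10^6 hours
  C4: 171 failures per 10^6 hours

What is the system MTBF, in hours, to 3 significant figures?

2280

Series of exponential components: λ_sys = Σ λ_i
λ_sys = 0.000258 + 0.00000831 + 0.00000108 + 0.000171 = 4.3839e-04 /h
MTBF = 1 / λ_sys = 2280 h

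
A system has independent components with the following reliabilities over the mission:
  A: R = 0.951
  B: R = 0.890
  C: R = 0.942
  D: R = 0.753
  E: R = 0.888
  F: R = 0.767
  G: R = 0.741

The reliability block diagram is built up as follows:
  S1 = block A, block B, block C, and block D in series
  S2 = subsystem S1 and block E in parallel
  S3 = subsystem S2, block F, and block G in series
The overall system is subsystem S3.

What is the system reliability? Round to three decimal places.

Series (A, B, C, and D): 0.95100 × 0.89000 × 0.94200 × 0.75300 = 0.60037
Parallel ([0.60037] and E): 1 − (1 − 0.60037)(1 − 0.88800) = 0.95524
Series ([0.95524], F, and G): 0.95524 × 0.76700 × 0.74100 = 0.543

0.543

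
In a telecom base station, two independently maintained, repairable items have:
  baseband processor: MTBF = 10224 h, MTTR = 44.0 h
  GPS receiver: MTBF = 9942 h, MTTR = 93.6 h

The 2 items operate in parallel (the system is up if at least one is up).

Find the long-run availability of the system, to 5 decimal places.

0.99996

A(baseband processor) = MTBF/(MTBF+MTTR) = 10224/(10224+44.0) = 0.995715
A(GPS receiver) = MTBF/(MTBF+MTTR) = 9942/(9942+93.6) = 0.990673
Parallel availability: 1 − (1 − 0.995715)(1 − 0.990673) = 0.99996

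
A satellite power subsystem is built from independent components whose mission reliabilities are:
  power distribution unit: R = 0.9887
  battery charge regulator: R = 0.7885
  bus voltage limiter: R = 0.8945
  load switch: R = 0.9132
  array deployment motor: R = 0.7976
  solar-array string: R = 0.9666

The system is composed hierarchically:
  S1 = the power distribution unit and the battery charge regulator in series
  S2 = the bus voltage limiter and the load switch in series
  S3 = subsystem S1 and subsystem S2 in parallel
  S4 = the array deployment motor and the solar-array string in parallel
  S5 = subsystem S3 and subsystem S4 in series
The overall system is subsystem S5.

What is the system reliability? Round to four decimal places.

0.9531

Series (power distribution unit and battery charge regulator): 0.988700 × 0.788500 = 0.779590
Series (bus voltage limiter and load switch): 0.894500 × 0.913200 = 0.816857
Parallel ([0.779590] and [0.816857]): 1 − (1 − 0.779590)(1 − 0.816857) = 0.959633
Parallel (array deployment motor and solar-array string): 1 − (1 − 0.797600)(1 − 0.966600) = 0.993240
Series ([0.959633] and [0.993240]): 0.959633 × 0.993240 = 0.9531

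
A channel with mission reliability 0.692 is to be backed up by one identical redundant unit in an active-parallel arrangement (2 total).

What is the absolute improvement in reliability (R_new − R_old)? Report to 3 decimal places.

R_before = 0.692
R_after = 1 − (1 − 0.692)^2 = 0.905
ΔR = 0.905 − 0.692 = 0.213

0.213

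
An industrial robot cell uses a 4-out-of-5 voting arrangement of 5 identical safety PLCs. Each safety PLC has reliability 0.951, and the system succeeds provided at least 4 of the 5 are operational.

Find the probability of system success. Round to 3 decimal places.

0.978

R = Σ_{i=4}^{5} C(5,i) p^i (1−p)^{5−i} with p = 0.951
C(5,4)·0.951^4·0.049^1 = 0.20040
C(5,5)·0.951^5·0.049^0 = 0.77786
Sum = 0.978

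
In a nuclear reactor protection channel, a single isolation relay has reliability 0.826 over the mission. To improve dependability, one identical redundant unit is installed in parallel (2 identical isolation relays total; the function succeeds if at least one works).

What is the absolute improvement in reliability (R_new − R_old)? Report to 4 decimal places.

R_before = 0.826
R_after = 1 − (1 − 0.826)^2 = 0.9697
ΔR = 0.9697 − 0.826 = 0.1437

0.1437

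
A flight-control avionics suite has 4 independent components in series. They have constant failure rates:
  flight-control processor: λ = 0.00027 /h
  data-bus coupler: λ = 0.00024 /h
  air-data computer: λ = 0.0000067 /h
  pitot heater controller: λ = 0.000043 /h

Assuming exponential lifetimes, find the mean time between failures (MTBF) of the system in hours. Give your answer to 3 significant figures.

Series of exponential components: λ_sys = Σ λ_i
λ_sys = 0.00027 + 0.00024 + 0.0000067 + 0.000043 = 5.5970e-04 /h
MTBF = 1 / λ_sys = 1790 h

1790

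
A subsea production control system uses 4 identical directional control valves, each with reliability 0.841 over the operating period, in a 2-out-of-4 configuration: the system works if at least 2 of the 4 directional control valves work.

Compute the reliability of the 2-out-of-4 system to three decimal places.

R = Σ_{i=2}^{4} C(4,i) p^i (1−p)^{4−i} with p = 0.841
C(4,2)·0.841^2·0.159^2 = 0.10728
C(4,3)·0.841^3·0.159^1 = 0.37831
C(4,4)·0.841^4·0.159^0 = 0.50025
Sum = 0.986

0.986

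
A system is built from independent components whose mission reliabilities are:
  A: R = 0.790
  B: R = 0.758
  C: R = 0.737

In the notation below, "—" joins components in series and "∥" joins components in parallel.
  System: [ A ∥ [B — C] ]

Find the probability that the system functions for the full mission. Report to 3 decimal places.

Series (B and C): 0.75800 × 0.73700 = 0.55865
Parallel (A and [0.55865]): 1 − (1 − 0.79000)(1 − 0.55865) = 0.907

0.907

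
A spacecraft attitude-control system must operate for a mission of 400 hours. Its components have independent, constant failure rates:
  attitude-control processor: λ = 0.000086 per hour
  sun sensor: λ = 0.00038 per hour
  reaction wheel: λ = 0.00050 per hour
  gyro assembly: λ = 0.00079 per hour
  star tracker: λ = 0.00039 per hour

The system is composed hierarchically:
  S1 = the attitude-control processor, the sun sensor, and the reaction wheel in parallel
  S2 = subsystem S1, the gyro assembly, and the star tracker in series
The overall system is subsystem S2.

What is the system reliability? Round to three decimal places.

R(attitude-control processor) = exp(−0.000086 × 400) = 0.96618
R(sun sensor) = exp(−0.00038 × 400) = 0.85899
R(reaction wheel) = exp(−0.00050 × 400) = 0.81873
R(gyro assembly) = exp(−0.00079 × 400) = 0.72906
R(star tracker) = exp(−0.00039 × 400) = 0.85556
Parallel (attitude-control processor, sun sensor, and reaction wheel): 1 − (1 − 0.96618)(1 − 0.85899)(1 − 0.81873) = 0.99914
Series ([0.99914], gyro assembly, and star tracker): 0.99914 × 0.72906 × 0.85556 = 0.623

0.623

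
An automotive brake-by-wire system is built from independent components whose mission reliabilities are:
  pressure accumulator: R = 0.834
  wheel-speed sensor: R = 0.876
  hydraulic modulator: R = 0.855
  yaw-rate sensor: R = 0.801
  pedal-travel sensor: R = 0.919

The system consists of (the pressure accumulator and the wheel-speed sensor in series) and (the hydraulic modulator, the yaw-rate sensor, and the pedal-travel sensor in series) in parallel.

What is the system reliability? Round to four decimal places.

Series (pressure accumulator and wheel-speed sensor): 0.834000 × 0.876000 = 0.730584
Series (hydraulic modulator, yaw-rate sensor, and pedal-travel sensor): 0.855000 × 0.801000 × 0.919000 = 0.629382
Parallel ([0.730584] and [0.629382]): 1 − (1 − 0.730584)(1 − 0.629382) = 0.9001

0.9001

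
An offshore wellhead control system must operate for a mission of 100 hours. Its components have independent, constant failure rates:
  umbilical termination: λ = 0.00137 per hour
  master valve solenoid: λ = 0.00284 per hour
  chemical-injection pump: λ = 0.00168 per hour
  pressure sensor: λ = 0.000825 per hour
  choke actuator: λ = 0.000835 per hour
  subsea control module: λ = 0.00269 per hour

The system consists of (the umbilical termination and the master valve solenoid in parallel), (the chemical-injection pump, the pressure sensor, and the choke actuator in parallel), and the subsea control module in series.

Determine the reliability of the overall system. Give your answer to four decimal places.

0.7392

R(umbilical termination) = exp(−0.00137 × 100) = 0.871970
R(master valve solenoid) = exp(−0.00284 × 100) = 0.752767
R(chemical-injection pump) = exp(−0.00168 × 100) = 0.845354
R(pressure sensor) = exp(−0.000825 × 100) = 0.920811
R(choke actuator) = exp(−0.000835 × 100) = 0.919891
R(subsea control module) = exp(−0.00269 × 100) = 0.764143
Parallel (umbilical termination and master valve solenoid): 1 − (1 − 0.871970)(1 − 0.752767) = 0.968347
Parallel (chemical-injection pump, pressure sensor, and choke actuator): 1 − (1 − 0.845354)(1 − 0.920811)(1 − 0.919891) = 0.999019
Series ([0.968347], [0.999019], and subsea control module): 0.968347 × 0.999019 × 0.764143 = 0.7392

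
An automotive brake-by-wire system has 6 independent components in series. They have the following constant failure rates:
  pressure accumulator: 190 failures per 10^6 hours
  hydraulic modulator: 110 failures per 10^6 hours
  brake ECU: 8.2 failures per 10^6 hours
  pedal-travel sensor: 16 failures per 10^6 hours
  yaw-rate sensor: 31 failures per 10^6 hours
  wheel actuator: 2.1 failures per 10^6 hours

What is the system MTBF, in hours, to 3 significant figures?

Series of exponential components: λ_sys = Σ λ_i
λ_sys = 0.00019 + 0.00011 + 0.0000082 + 0.000016 + 0.000031 + 0.0000021 = 3.5730e-04 /h
MTBF = 1 / λ_sys = 2800 h

2800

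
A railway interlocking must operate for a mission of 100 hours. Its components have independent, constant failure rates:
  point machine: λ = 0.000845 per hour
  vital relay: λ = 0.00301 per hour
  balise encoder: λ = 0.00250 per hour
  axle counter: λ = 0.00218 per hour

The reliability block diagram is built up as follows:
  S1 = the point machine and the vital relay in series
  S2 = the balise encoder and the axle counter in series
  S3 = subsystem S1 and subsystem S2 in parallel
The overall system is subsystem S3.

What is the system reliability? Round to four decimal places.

R(point machine) = exp(−0.000845 × 100) = 0.918972
R(vital relay) = exp(−0.00301 × 100) = 0.740078
R(balise encoder) = exp(−0.00250 × 100) = 0.778801
R(axle counter) = exp(−0.00218 × 100) = 0.804125
Series (point machine and vital relay): 0.918972 × 0.740078 = 0.680111
Series (balise encoder and axle counter): 0.778801 × 0.804125 = 0.626253
Parallel ([0.680111] and [0.626253]): 1 − (1 − 0.680111)(1 − 0.626253) = 0.8804

0.8804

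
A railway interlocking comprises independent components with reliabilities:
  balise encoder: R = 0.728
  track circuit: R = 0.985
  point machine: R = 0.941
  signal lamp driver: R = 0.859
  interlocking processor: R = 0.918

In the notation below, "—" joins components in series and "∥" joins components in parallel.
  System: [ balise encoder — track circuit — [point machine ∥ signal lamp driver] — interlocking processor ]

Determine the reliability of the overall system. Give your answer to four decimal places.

Parallel (point machine and signal lamp driver): 1 − (1 − 0.941000)(1 − 0.859000) = 0.991681
Series (balise encoder, track circuit, [0.991681], and interlocking processor): 0.728000 × 0.985000 × 0.991681 × 0.918000 = 0.6528

0.6528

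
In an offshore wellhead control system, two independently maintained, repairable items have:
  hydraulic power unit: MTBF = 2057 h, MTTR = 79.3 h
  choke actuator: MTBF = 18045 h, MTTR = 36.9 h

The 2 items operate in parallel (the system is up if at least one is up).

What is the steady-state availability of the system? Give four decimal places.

A(hydraulic power unit) = MTBF/(MTBF+MTTR) = 2057/(2057+79.3) = 0.962880
A(choke actuator) = MTBF/(MTBF+MTTR) = 18045/(18045+36.9) = 0.997959
Parallel availability: 1 − (1 − 0.962880)(1 − 0.997959) = 0.9999

0.9999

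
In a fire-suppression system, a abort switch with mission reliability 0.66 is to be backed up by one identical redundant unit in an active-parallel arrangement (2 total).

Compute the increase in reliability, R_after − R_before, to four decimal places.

R_before = 0.66
R_after = 1 − (1 − 0.66)^2 = 0.8844
ΔR = 0.8844 − 0.66 = 0.2244

0.2244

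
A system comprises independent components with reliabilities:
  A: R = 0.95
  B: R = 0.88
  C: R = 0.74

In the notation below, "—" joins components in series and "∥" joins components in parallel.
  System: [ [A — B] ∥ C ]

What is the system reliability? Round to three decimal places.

Series (A and B): 0.95000 × 0.88000 = 0.83600
Parallel ([0.83600] and C): 1 − (1 − 0.83600)(1 − 0.74000) = 0.957

0.957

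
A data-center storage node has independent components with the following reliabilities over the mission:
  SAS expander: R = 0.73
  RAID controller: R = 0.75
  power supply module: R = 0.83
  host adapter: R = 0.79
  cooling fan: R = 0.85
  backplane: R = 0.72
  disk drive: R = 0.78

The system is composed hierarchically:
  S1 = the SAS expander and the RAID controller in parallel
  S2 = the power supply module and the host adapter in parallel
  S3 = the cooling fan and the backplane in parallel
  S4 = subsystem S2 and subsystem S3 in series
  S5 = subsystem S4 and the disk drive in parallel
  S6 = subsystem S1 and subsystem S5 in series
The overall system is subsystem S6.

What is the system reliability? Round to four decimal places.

Parallel (SAS expander and RAID controller): 1 − (1 − 0.730000)(1 − 0.750000) = 0.932500
Parallel (power supply module and host adapter): 1 − (1 − 0.830000)(1 − 0.790000) = 0.964300
Parallel (cooling fan and backplane): 1 − (1 − 0.850000)(1 − 0.720000) = 0.958000
Series ([0.964300] and [0.958000]): 0.964300 × 0.958000 = 0.923799
Parallel ([0.923799] and disk drive): 1 − (1 − 0.923799)(1 − 0.780000) = 0.983236
Series ([0.932500] and [0.983236]): 0.932500 × 0.983236 = 0.9169

0.9169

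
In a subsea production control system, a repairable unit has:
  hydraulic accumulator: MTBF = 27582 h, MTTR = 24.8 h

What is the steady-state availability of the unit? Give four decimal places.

A(hydraulic accumulator) = MTBF/(MTBF+MTTR) = 27582/(27582+24.8) = 0.9991

0.9991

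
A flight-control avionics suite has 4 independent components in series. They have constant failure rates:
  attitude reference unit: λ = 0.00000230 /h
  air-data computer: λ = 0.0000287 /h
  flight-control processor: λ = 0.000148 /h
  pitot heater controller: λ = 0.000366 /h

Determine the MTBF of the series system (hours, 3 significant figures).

Series of exponential components: λ_sys = Σ λ_i
λ_sys = 0.00000230 + 0.0000287 + 0.000148 + 0.000366 = 5.4500e-04 /h
MTBF = 1 / λ_sys = 1830 h

1830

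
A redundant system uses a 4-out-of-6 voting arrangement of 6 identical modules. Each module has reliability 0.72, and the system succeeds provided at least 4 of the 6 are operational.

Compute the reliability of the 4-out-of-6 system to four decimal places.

R = Σ_{i=4}^{6} C(6,i) p^i (1−p)^{6−i} with p = 0.72
C(6,4)·0.72^4·0.28^2 = 0.316037
C(6,5)·0.72^5·0.28^1 = 0.325066
C(6,6)·0.72^6·0.28^0 = 0.139314
Sum = 0.7804

0.7804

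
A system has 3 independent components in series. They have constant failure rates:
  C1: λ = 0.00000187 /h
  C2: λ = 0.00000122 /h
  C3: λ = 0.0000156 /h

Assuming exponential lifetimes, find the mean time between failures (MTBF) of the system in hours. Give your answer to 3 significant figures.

53500

Series of exponential components: λ_sys = Σ λ_i
λ_sys = 0.00000187 + 0.00000122 + 0.0000156 = 1.8690e-05 /h
MTBF = 1 / λ_sys = 53500 h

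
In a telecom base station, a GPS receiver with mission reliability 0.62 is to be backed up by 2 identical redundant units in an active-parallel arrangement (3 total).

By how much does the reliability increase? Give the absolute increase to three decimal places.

0.325

R_before = 0.62
R_after = 1 − (1 − 0.62)^3 = 0.945
ΔR = 0.945 − 0.62 = 0.325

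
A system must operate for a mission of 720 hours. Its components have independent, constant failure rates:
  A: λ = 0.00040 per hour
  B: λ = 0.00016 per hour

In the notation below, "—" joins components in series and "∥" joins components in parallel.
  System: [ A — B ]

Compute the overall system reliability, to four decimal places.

0.6682

R(A) = exp(−0.00040 × 720) = 0.749762
R(B) = exp(−0.00016 × 720) = 0.891188
Series (A and B): 0.749762 × 0.891188 = 0.6682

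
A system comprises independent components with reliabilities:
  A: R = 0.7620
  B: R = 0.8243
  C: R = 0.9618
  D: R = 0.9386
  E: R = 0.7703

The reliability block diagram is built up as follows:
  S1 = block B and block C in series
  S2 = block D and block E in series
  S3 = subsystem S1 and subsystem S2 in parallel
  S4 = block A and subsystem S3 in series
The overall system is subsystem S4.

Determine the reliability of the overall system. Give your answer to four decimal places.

0.7183

Series (B and C): 0.824300 × 0.961800 = 0.792812
Series (D and E): 0.938600 × 0.770300 = 0.723004
Parallel ([0.792812] and [0.723004]): 1 − (1 − 0.792812)(1 − 0.723004) = 0.942610
Series (A and [0.942610]): 0.762000 × 0.942610 = 0.7183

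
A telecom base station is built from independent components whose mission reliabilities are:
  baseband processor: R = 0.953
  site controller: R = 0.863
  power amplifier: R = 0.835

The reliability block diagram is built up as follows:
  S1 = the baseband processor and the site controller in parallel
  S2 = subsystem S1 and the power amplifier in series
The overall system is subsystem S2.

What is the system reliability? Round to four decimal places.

0.8296

Parallel (baseband processor and site controller): 1 − (1 − 0.953000)(1 − 0.863000) = 0.993561
Series ([0.993561] and power amplifier): 0.993561 × 0.835000 = 0.8296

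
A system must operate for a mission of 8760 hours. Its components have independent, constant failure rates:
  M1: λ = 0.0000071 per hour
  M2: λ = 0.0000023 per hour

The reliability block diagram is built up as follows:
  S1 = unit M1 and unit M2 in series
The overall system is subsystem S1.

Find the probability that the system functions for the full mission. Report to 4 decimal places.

R(M1) = exp(−0.0000071 × 8760) = 0.939699
R(M2) = exp(−0.0000023 × 8760) = 0.980054
Series (M1 and M2): 0.939699 × 0.980054 = 0.9210

0.9210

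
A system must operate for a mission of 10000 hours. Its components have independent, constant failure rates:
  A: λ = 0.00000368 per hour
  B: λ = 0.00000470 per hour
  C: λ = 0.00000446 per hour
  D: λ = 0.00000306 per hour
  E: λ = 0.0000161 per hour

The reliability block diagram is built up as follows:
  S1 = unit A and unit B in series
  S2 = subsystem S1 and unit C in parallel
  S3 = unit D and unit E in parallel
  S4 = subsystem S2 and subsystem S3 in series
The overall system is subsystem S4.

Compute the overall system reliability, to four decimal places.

0.9920

R(A) = exp(−0.00000368 × 10000) = 0.963869
R(B) = exp(−0.00000470 × 10000) = 0.954087
R(C) = exp(−0.00000446 × 10000) = 0.956380
R(D) = exp(−0.00000306 × 10000) = 0.969863
R(E) = exp(−0.0000161 × 10000) = 0.851292
Series (A and B): 0.963869 × 0.954087 = 0.919615
Parallel ([0.919615] and C): 1 − (1 − 0.919615)(1 − 0.956380) = 0.996494
Parallel (D and E): 1 − (1 − 0.969863)(1 − 0.851292) = 0.995518
Series ([0.996494] and [0.995518]): 0.996494 × 0.995518 = 0.9920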